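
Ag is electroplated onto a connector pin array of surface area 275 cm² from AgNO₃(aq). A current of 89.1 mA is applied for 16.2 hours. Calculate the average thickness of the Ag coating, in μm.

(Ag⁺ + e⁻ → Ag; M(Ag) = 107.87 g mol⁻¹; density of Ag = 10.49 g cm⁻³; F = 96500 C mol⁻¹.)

Q = I·t = 0.08910 × 58320 = 5196 C; n(e⁻) = 0.05385 mol.
n(Ag) = n(e⁻)/1 = 0.05385 mol, so m = 0.05385 × 107.87 = 5.809 g.
Volume = m/ρ = 5.809 / 10.49 = 0.5537 cm³.
Thickness = V/A = 0.5537 / 275 = 0.00201 cm = 20.1 μm.

20.1 μm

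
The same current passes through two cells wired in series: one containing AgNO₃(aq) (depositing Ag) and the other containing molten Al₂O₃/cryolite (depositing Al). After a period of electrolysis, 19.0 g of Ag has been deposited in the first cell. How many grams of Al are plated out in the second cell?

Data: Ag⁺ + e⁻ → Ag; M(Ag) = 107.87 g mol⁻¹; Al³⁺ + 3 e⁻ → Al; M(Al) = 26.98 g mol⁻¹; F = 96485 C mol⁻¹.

1.58 g

n(Ag) = 19.0 / 107.87 = 0.1761 mol.
Since Ag⁺ + e⁻ → Ag, n(e⁻) passed = 1 × 0.1761 = 0.1761 mol.
Cells in series carry the same charge, so the same 0.1761 mol of electrons passes through cell 2.
Al³⁺ + 3 e⁻ → Al, so n(Al) = 0.1761 / 3 = 0.05871 mol.
m(Al) = 0.05871 × 26.98 = 1.58 g.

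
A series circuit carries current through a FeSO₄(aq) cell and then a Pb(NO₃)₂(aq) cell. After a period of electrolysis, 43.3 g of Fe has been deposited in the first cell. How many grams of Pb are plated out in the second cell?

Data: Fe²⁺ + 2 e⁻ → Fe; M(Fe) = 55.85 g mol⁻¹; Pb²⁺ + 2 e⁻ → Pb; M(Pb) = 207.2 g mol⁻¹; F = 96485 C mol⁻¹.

161 g

n(Fe) = 43.3 / 55.85 = 0.7753 mol.
Since Fe²⁺ + 2 e⁻ → Fe, n(e⁻) passed = 2 × 0.7753 = 1.551 mol.
Cells in series carry the same charge, so the same 1.551 mol of electrons passes through cell 2.
Pb²⁺ + 2 e⁻ → Pb, so n(Pb) = 1.551 / 2 = 0.7753 mol.
m(Pb) = 0.7753 × 207.2 = 161 g.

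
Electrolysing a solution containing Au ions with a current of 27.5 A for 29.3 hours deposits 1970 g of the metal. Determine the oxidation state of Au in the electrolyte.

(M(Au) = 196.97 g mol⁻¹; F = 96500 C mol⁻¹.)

Q = I·t = 27.50 A × 105480 s = 2901000 C, so n(e⁻) = 2901000/96500 = 30.06 mol.
n(Au) deposited = 1970 / 196.97 = 10.00 mol.
Electrons per atom = n(e⁻)/n(Au) = 30.06 / 10.00 = 3.01 ≈ 3, so the ion is Au³⁺.

+3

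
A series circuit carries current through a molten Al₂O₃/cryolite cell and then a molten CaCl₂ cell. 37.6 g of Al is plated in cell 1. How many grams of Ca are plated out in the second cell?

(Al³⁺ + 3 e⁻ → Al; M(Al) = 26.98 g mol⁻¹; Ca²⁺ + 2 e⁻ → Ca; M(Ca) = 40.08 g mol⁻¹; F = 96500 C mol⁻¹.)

83.8 g

n(Al) = 37.6 / 26.98 = 1.394 mol.
Since Al³⁺ + 3 e⁻ → Al, n(e⁻) passed = 3 × 1.394 = 4.181 mol.
Cells in series carry the same charge, so the same 4.181 mol of electrons passes through cell 2.
Ca²⁺ + 2 e⁻ → Ca, so n(Ca) = 4.181 / 2 = 2.090 mol.
m(Ca) = 2.090 × 40.08 = 83.8 g.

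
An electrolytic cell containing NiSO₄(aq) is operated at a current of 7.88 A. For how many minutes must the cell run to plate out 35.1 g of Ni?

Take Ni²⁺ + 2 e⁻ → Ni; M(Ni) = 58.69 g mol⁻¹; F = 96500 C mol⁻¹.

n(Ni) = m/M = 35.1 / 58.69 = 0.5981 mol.
Each Ni atom requires 2 electrons, so n(e⁻) = 2 × 0.5981 = 1.196 mol.
Q = n(e⁻)·F = 1.196 × 96500 = 115400 C.
t = Q/I = 115400 / 7.880 A = 14650 s = 244 min.

244 min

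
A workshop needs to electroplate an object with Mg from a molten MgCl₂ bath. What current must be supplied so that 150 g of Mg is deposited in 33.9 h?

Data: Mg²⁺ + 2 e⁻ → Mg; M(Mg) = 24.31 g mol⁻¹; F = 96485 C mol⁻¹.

n(Mg) = 150 / 24.31 = 6.170 mol.
n(e⁻) = 2 × 6.170 = 12.34 mol.
Q = n(e⁻)·F = 12.34 × 96485 = 1191000 C.
I = Q/t = 1191000 / 122040 s = 9.76 A.

9.76 A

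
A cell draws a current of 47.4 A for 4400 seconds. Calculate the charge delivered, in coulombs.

2.09 × 10⁵ C

Q = I·t = 47.40 A × 4400.0 s = 2.09 × 10⁵ C.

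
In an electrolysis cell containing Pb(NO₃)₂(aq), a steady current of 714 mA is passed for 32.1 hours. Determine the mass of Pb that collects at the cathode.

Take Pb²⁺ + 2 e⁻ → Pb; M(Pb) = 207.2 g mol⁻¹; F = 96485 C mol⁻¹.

Q = I·t = 0.7140 A × 115560 s = 82510 C.
n(e⁻) = Q/F = 82510 / 96485 = 0.8552 mol.
Pb²⁺ + 2 e⁻ → Pb, so n(Pb) = n(e⁻)/2 = 0.4276 mol.
m = n·M = 0.4276 × 207.2 = 88.6 g.

88.6 g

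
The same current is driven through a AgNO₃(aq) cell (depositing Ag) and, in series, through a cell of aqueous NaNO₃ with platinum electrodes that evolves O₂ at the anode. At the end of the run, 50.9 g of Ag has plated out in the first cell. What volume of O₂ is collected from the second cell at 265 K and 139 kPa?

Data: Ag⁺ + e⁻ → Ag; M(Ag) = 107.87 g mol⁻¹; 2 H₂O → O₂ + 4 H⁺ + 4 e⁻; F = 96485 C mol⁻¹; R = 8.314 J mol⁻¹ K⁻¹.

n(Ag) = 50.9 / 107.87 = 0.4719 mol, so n(e⁻) = 1 × 0.4719 = 0.4719 mol.
The cells are in series, so the same 0.4719 mol of electrons passes through the second cell.
2 H₂O → O₂ + 4 H⁺ + 4 e⁻ — 4 mol e⁻ per mol O₂, so n(O₂) = 0.4719/4 = 0.1180 mol.
V = nRT/P = (0.1180 × 8.314 × 265) / (139 × 10³) = 0.00187 m³ = 1.87 L.

1.87 L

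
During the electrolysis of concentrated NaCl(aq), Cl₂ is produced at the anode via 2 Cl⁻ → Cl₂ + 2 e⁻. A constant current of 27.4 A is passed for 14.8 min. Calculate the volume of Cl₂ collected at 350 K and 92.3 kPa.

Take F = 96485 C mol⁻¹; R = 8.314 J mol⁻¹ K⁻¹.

3.98 L

Q = I·t = 27.40 A × 888.00 s = 24330 C.
n(e⁻) = Q/F = 24330 / 96485 = 0.2522 mol.
2 electrons are transferred per Cl₂ molecule, so n(Cl₂) = 0.2522 / 2 = 0.1261 mol.
V = nRT/P = (0.1261 × 8.314 × 350) / (92.3 × 10³ Pa) = 0.00398 m³ = 3.98 L.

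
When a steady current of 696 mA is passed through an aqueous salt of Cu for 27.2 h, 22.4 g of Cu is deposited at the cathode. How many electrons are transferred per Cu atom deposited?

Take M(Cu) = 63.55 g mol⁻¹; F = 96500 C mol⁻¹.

2

Q = I·t = 0.6960 A × 97920 s = 68150 C, so n(e⁻) = 68150/96500 = 0.7062 mol.
n(Cu) deposited = 22.4 / 63.55 = 0.3525 mol.
Electrons per atom = n(e⁻)/n(Cu) = 0.7062 / 0.3525 = 2.00 ≈ 2, so the ion is Cu²⁺.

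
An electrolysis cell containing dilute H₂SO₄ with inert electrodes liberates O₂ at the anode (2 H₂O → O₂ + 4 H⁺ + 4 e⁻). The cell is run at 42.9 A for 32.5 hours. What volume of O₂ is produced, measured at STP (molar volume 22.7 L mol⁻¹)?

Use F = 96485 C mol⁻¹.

295 L

Q = I·t = 42.90 A × 117000 s = 5019000 C.
n(e⁻) = Q/F = 5019000 / 96485 = 52.02 mol.
4 electrons are transferred per O₂ molecule, so n(O₂) = 52.02 / 4 = 13.01 mol.
V = n × V_m = 13.01 × 22.7 = 295 L.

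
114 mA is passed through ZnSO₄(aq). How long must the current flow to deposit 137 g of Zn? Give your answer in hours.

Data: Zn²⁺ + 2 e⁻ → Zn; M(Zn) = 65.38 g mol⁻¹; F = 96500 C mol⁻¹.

n(Zn) = m/M = 137 / 65.38 = 2.095 mol.
Each Zn atom requires 2 electrons, so n(e⁻) = 2 × 2.095 = 4.191 mol.
Q = n(e⁻)·F = 4.191 × 96500 = 404400 C.
t = Q/I = 404400 / 0.1140 A = 3548000 s = 985 h.

985 h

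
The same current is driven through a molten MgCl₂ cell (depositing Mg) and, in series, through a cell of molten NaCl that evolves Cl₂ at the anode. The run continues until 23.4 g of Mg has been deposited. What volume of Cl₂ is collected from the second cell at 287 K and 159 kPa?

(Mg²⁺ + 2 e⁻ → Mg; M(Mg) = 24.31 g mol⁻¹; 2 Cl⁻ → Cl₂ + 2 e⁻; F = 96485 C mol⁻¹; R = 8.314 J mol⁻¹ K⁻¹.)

n(Mg) = 23.4 / 24.31 = 0.9626 mol, so n(e⁻) = 2 × 0.9626 = 1.925 mol.
The cells are in series, so the same 1.925 mol of electrons passes through the second cell.
2 Cl⁻ → Cl₂ + 2 e⁻ — 2 mol e⁻ per mol Cl₂, so n(Cl₂) = 1.925/2 = 0.9626 mol.
V = nRT/P = (0.9626 × 8.314 × 287) / (159 × 10³) = 0.0144 m³ = 14.4 L.

14.4 L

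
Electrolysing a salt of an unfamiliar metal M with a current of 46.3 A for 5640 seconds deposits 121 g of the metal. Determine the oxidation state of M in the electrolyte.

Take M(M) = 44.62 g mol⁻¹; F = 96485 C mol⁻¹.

+1

Q = I·t = 46.30 A × 5640.0 s = 261100 C, so n(e⁻) = 261100/96485 = 2.706 mol.
n(M) deposited = 121 / 44.62 = 2.712 mol.
Electrons per atom = n(e⁻)/n(M) = 2.706 / 2.712 = 0.998 ≈ 1, so the ion is M⁺.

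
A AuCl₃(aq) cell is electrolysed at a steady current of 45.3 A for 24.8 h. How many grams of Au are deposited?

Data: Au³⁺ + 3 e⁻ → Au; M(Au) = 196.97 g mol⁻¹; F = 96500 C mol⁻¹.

Q = I·t = 45.30 A × 89280 s = 4044000 C.
n(e⁻) = Q/F = 4044000 / 96500 = 41.91 mol.
Au³⁺ + 3 e⁻ → Au, so n(Au) = n(e⁻)/3 = 13.97 mol.
m = n·M = 13.97 × 196.97 = 2750 g.

2750 g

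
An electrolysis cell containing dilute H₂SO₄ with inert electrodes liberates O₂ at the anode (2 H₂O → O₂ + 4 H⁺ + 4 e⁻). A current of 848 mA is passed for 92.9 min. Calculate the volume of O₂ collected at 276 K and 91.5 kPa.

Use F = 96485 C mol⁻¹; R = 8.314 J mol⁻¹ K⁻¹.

Q = I·t = 0.8480 A × 5574.0 s = 4727 C.
n(e⁻) = Q/F = 4727 / 96485 = 0.04899 mol.
4 electrons are transferred per O₂ molecule, so n(O₂) = 0.04899 / 4 = 0.01225 mol.
V = nRT/P = (0.01225 × 8.314 × 276) / (91.5 × 10³ Pa) = 3.07 × 10⁻⁴ m³ = 0.307 L.

0.307 L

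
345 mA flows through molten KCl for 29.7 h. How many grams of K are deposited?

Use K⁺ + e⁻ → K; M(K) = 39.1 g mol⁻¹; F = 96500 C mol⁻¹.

14.9 g

Q = I·t = 0.3450 A × 106920 s = 36890 C.
n(e⁻) = Q/F = 36890 / 96500 = 0.3823 mol.
K⁺ + e⁻ → K, so n(K) = n(e⁻)/1 = 0.3823 mol.
m = n·M = 0.3823 × 39.1 = 14.9 g.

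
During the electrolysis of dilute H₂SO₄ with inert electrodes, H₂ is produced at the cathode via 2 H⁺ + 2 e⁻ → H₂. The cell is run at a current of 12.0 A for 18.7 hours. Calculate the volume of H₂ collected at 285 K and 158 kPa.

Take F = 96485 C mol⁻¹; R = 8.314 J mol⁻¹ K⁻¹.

Q = I·t = 12.00 A × 67320 s = 807800 C.
n(e⁻) = Q/F = 807800 / 96485 = 8.373 mol.
2 electrons are transferred per H₂ molecule, so n(H₂) = 8.373 / 2 = 4.186 mol.
V = nRT/P = (4.186 × 8.314 × 285) / (158 × 10³ Pa) = 0.0628 m³ = 62.8 L.

62.8 L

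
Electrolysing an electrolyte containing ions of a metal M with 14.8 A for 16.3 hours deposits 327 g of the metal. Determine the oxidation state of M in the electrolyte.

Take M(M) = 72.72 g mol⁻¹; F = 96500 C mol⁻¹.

+2

Q = I·t = 14.80 A × 58680 s = 868500 C, so n(e⁻) = 868500/96500 = 9.000 mol.
n(M) deposited = 327 / 72.72 = 4.497 mol.
Electrons per atom = n(e⁻)/n(M) = 9.000 / 4.497 = 2.00 ≈ 2, so the ion is M²⁺.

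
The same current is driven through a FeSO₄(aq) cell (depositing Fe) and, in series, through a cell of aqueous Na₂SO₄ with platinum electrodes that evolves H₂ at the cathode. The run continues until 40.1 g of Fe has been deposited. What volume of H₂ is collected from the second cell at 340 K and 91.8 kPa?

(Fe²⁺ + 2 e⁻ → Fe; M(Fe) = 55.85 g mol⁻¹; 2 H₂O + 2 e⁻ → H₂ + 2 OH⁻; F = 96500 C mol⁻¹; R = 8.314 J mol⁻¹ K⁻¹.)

22.1 L

n(Fe) = 40.1 / 55.85 = 0.7180 mol, so n(e⁻) = 2 × 0.7180 = 1.436 mol.
The cells are in series, so the same 1.436 mol of electrons passes through the second cell.
2 H₂O + 2 e⁻ → H₂ + 2 OH⁻ — 2 mol e⁻ per mol H₂, so n(H₂) = 1.436/2 = 0.7180 mol.
V = nRT/P = (0.7180 × 8.314 × 340) / (91.8 × 10³) = 0.0221 m³ = 22.1 L.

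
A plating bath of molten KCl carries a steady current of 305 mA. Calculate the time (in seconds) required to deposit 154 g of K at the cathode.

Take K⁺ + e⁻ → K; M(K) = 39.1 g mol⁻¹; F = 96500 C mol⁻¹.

n(K) = m/M = 154 / 39.1 = 3.939 mol.
Each K atom requires 1 electron, so n(e⁻) = 1 × 3.939 = 3.939 mol.
Q = n(e⁻)·F = 3.939 × 96500 = 380100 C.
t = Q/I = 380100 / 0.3050 A = 1246000 s.

1.25 × 10⁶ s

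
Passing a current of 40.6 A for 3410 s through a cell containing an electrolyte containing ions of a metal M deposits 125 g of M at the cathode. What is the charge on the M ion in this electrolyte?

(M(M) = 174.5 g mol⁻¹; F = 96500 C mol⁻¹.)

+2

Q = I·t = 40.60 A × 3410.0 s = 138400 C, so n(e⁻) = 138400/96500 = 1.435 mol.
n(M) deposited = 125 / 174.5 = 0.7163 mol.
Electrons per atom = n(e⁻)/n(M) = 1.435 / 0.7163 = 2.00 ≈ 2, so the ion is M²⁺.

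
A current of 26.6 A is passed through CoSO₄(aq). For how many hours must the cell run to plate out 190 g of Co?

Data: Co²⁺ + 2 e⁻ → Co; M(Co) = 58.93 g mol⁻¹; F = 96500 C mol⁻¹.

6.50 h

n(Co) = m/M = 190 / 58.93 = 3.224 mol.
Each Co atom requires 2 electrons, so n(e⁻) = 2 × 3.224 = 6.448 mol.
Q = n(e⁻)·F = 6.448 × 96500 = 622300 C.
t = Q/I = 622300 / 26.60 A = 23390 s = 6.50 h.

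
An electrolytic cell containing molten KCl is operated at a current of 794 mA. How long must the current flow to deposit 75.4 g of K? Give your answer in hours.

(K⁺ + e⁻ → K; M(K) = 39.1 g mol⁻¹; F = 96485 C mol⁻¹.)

n(K) = m/M = 75.4 / 39.1 = 1.928 mol.
Each K atom requires 1 electron, so n(e⁻) = 1 × 1.928 = 1.928 mol.
Q = n(e⁻)·F = 1.928 × 96485 = 186100 C.
t = Q/I = 186100 / 0.7940 A = 234300 s = 65.1 h.

65.1 h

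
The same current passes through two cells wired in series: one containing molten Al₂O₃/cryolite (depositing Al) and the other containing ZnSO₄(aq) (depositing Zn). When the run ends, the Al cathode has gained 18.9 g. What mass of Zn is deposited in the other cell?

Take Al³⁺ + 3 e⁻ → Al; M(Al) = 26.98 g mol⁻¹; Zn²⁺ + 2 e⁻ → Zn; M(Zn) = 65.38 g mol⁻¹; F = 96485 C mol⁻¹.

68.7 g

n(Al) = 18.9 / 26.98 = 0.7005 mol.
Since Al³⁺ + 3 e⁻ → Al, n(e⁻) passed = 3 × 0.7005 = 2.102 mol.
Cells in series carry the same charge, so the same 2.102 mol of electrons passes through cell 2.
Zn²⁺ + 2 e⁻ → Zn, so n(Zn) = 2.102 / 2 = 1.051 mol.
m(Zn) = 1.051 × 65.38 = 68.7 g.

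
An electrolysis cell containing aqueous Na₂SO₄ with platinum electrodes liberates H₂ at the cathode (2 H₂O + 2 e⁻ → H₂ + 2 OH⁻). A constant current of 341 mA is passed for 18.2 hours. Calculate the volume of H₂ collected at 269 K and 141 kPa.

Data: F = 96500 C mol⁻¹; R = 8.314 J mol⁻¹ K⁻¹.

Q = I·t = 0.3410 A × 65520 s = 22340 C.
n(e⁻) = Q/F = 22340 / 96500 = 0.2315 mol.
2 electrons are transferred per H₂ molecule, so n(H₂) = 0.2315 / 2 = 0.1158 mol.
V = nRT/P = (0.1158 × 8.314 × 269) / (141 × 10³ Pa) = 0.00184 m³ = 1.84 L.

1.84 L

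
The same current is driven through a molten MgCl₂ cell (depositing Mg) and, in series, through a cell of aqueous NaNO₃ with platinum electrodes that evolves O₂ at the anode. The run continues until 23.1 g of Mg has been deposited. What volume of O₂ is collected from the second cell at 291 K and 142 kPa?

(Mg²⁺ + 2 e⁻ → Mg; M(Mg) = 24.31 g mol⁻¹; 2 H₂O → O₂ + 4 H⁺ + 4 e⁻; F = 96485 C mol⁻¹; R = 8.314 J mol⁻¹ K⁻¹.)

8.09 L

n(Mg) = 23.1 / 24.31 = 0.9502 mol, so n(e⁻) = 2 × 0.9502 = 1.900 mol.
The cells are in series, so the same 1.900 mol of electrons passes through the second cell.
2 H₂O → O₂ + 4 H⁺ + 4 e⁻ — 4 mol e⁻ per mol O₂, so n(O₂) = 1.900/4 = 0.4751 mol.
V = nRT/P = (0.4751 × 8.314 × 291) / (142 × 10³) = 0.00809 m³ = 8.09 L.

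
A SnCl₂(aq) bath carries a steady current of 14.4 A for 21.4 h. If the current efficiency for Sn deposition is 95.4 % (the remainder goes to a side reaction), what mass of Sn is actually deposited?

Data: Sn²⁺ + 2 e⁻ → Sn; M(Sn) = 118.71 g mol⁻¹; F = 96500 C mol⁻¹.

651 g

Q = I·t = 14.40 × 77040 = 1109000 C.
n(e⁻) = 1109000/96500 = 11.50 mol; theoretically n(Sn) = 11.50/2 = 5.748 mol, m_theo = 682.4 g.
At 95.4 % efficiency, m_actual = 0.954 × 682.4 = 651 g.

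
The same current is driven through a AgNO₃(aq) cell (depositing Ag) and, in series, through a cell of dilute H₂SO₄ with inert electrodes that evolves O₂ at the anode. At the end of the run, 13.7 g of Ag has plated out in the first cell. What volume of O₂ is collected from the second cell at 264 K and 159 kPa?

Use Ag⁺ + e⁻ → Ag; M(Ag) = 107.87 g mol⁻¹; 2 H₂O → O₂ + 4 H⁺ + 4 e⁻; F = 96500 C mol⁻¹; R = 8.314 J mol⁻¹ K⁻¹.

0.438 L

n(Ag) = 13.7 / 107.87 = 0.1270 mol, so n(e⁻) = 1 × 0.1270 = 0.1270 mol.
The cells are in series, so the same 0.1270 mol of electrons passes through the second cell.
2 H₂O → O₂ + 4 H⁺ + 4 e⁻ — 4 mol e⁻ per mol O₂, so n(O₂) = 0.1270/4 = 0.03175 mol.
V = nRT/P = (0.03175 × 8.314 × 264) / (159 × 10³) = 4.38 × 10⁻⁴ m³ = 0.438 L.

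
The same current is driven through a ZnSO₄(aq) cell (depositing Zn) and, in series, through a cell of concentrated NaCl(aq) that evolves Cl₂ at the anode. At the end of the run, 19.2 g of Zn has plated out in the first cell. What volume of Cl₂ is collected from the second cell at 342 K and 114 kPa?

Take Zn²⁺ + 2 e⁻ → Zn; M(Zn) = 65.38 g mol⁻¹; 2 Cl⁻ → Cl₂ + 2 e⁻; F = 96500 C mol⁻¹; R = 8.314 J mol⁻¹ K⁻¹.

n(Zn) = 19.2 / 65.38 = 0.2937 mol, so n(e⁻) = 2 × 0.2937 = 0.5873 mol.
The cells are in series, so the same 0.5873 mol of electrons passes through the second cell.
2 Cl⁻ → Cl₂ + 2 e⁻ — 2 mol e⁻ per mol Cl₂, so n(Cl₂) = 0.5873/2 = 0.2937 mol.
V = nRT/P = (0.2937 × 8.314 × 342) / (114 × 10³) = 0.00732 m³ = 7.32 L.

7.32 L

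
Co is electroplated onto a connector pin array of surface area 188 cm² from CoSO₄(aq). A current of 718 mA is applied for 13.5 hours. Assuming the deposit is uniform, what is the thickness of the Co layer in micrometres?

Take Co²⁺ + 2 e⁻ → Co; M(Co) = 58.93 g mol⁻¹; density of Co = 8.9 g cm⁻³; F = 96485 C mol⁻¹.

Q = I·t = 0.7180 × 48600 = 34890 C; n(e⁻) = 0.3617 mol.
n(Co) = n(e⁻)/2 = 0.1808 mol, so m = 0.1808 × 58.93 = 10.66 g.
Volume = m/ρ = 10.66 / 8.9 = 1.197 cm³.
Thickness = V/A = 1.197 / 188 = 0.00637 cm = 63.7 μm.

63.7 μm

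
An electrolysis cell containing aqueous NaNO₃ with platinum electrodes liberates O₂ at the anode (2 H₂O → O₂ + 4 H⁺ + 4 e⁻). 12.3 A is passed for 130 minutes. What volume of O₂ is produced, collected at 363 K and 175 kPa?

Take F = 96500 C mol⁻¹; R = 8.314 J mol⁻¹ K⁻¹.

Q = I·t = 12.30 A × 7800.0 s = 95940 C.
n(e⁻) = Q/F = 95940 / 96500 = 0.9942 mol.
4 electrons are transferred per O₂ molecule, so n(O₂) = 0.9942 / 4 = 0.2485 mol.
V = nRT/P = (0.2485 × 8.314 × 363) / (175 × 10³ Pa) = 0.00429 m³ = 4.29 L.

4.29 L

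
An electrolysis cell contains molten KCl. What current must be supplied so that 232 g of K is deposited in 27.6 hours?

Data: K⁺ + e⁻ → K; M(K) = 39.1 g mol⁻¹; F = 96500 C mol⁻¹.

5.76 A

n(K) = 232 / 39.1 = 5.934 mol.
n(e⁻) = 1 × 5.934 = 5.934 mol.
Q = n(e⁻)·F = 5.934 × 96500 = 572600 C.
I = Q/t = 572600 / 99360 s = 5.76 A.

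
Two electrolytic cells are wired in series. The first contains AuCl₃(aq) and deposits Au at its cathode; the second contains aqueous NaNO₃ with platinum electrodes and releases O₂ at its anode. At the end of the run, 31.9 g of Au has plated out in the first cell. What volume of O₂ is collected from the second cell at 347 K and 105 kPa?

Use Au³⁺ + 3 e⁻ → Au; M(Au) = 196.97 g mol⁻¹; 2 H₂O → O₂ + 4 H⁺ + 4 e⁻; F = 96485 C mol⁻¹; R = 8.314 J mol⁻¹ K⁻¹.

n(Au) = 31.9 / 196.97 = 0.1620 mol, so n(e⁻) = 3 × 0.1620 = 0.4859 mol.
The cells are in series, so the same 0.4859 mol of electrons passes through the second cell.
2 H₂O → O₂ + 4 H⁺ + 4 e⁻ — 4 mol e⁻ per mol O₂, so n(O₂) = 0.4859/4 = 0.1215 mol.
V = nRT/P = (0.1215 × 8.314 × 347) / (105 × 10³) = 0.00334 m³ = 3.34 L.

3.34 L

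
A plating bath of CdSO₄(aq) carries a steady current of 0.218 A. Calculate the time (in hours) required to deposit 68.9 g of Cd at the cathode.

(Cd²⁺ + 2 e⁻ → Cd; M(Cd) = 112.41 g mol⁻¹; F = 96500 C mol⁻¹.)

n(Cd) = m/M = 68.9 / 112.41 = 0.6129 mol.
Each Cd atom requires 2 electrons, so n(e⁻) = 2 × 0.6129 = 1.226 mol.
Q = n(e⁻)·F = 1.226 × 96500 = 118300 C.
t = Q/I = 118300 / 0.2180 A = 542600 s = 151 h.

151 h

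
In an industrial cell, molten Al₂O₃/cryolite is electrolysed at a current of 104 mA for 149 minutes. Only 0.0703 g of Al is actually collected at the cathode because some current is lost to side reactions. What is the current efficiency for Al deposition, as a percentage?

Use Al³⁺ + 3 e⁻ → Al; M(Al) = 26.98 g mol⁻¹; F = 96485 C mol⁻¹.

81.1 %

Q = I·t = 0.1040 × 8940.0 = 929.8 C; n(e⁻) = 929.8/96485 = 0.009636 mol.
Theoretical n(Al) = n(e⁻)/3 = 0.003212 mol, i.e. m_theo = 0.003212 × 26.98 = 0.08666 g.
Efficiency = m_actual / m_theo = 0.0703 / 0.08666 = 81.1 %.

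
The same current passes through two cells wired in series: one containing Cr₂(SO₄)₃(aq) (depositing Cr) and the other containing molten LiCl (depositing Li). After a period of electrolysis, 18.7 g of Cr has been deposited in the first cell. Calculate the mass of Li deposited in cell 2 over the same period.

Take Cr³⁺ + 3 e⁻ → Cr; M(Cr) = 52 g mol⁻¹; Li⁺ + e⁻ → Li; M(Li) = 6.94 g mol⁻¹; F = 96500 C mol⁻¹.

n(Cr) = 18.7 / 52 = 0.3596 mol.
Since Cr³⁺ + 3 e⁻ → Cr, n(e⁻) passed = 3 × 0.3596 = 1.079 mol.
Cells in series carry the same charge, so the same 1.079 mol of electrons passes through cell 2.
Li⁺ + e⁻ → Li, so n(Li) = 1.079 / 1 = 1.079 mol.
m(Li) = 1.079 × 6.94 = 7.49 g.

7.49 g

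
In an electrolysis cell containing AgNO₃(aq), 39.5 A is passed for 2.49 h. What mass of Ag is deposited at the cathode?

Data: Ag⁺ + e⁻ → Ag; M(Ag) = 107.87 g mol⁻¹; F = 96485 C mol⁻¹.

396 g

Q = I·t = 39.50 A × 8964.0 s = 354100 C.
n(e⁻) = Q/F = 354100 / 96485 = 3.670 mol.
Ag⁺ + e⁻ → Ag, so n(Ag) = n(e⁻)/1 = 3.670 mol.
m = n·M = 3.670 × 107.87 = 396 g.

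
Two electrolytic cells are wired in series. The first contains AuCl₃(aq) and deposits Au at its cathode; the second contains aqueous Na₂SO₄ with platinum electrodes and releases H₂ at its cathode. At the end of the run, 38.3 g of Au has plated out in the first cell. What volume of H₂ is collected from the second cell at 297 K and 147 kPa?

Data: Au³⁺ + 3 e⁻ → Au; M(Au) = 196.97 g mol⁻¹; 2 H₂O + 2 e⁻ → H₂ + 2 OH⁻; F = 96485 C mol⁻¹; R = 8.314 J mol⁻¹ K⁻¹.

4.90 L

n(Au) = 38.3 / 196.97 = 0.1944 mol, so n(e⁻) = 3 × 0.1944 = 0.5833 mol.
The cells are in series, so the same 0.5833 mol of electrons passes through the second cell.
2 H₂O + 2 e⁻ → H₂ + 2 OH⁻ — 2 mol e⁻ per mol H₂, so n(H₂) = 0.5833/2 = 0.2917 mol.
V = nRT/P = (0.2917 × 8.314 × 297) / (147 × 10³) = 0.00490 m³ = 4.90 L.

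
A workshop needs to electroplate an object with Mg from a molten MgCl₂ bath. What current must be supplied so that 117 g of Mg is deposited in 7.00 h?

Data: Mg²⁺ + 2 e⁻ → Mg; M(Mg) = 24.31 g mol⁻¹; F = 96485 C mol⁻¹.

n(Mg) = 117 / 24.31 = 4.813 mol.
n(e⁻) = 2 × 4.813 = 9.626 mol.
Q = n(e⁻)·F = 9.626 × 96485 = 928700 C.
I = Q/t = 928700 / 25200 s = 36.9 A.

36.9 A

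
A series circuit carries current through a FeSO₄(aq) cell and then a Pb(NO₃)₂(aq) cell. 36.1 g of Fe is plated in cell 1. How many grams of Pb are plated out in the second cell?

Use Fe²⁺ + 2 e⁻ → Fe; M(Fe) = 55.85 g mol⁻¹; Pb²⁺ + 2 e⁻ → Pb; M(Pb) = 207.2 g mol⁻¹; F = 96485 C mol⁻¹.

134 g

n(Fe) = 36.1 / 55.85 = 0.6464 mol.
Since Fe²⁺ + 2 e⁻ → Fe, n(e⁻) passed = 2 × 0.6464 = 1.293 mol.
Cells in series carry the same charge, so the same 1.293 mol of electrons passes through cell 2.
Pb²⁺ + 2 e⁻ → Pb, so n(Pb) = 1.293 / 2 = 0.6464 mol.
m(Pb) = 0.6464 × 207.2 = 134 g.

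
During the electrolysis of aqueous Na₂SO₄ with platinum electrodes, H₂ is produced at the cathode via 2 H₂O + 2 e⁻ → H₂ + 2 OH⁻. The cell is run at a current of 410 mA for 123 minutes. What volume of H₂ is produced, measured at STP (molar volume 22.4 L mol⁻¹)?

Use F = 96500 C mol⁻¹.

Q = I·t = 0.4100 A × 7380.0 s = 3026 C.
n(e⁻) = Q/F = 3026 / 96500 = 0.03136 mol.
2 electrons are transferred per H₂ molecule, so n(H₂) = 0.03136 / 2 = 0.01568 mol.
V = n × V_m = 0.01568 × 22.4 = 0.351 L.

0.351 L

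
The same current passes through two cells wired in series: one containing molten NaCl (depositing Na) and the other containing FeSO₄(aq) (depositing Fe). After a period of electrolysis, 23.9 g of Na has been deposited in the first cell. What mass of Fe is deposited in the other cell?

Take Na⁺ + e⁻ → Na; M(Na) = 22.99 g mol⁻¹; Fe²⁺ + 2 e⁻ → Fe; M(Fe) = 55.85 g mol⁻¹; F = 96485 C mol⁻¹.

n(Na) = 23.9 / 22.99 = 1.040 mol.
Since Na⁺ + e⁻ → Na, n(e⁻) passed = 1 × 1.040 = 1.040 mol.
Cells in series carry the same charge, so the same 1.040 mol of electrons passes through cell 2.
Fe²⁺ + 2 e⁻ → Fe, so n(Fe) = 1.040 / 2 = 0.5198 mol.
m(Fe) = 0.5198 × 55.85 = 29.0 g.

29.0 g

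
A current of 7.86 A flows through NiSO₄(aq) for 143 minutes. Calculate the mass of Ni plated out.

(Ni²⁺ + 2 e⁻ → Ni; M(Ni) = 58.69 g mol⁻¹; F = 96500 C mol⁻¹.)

Q = I·t = 7.860 A × 8580.0 s = 67440 C.
n(e⁻) = Q/F = 67440 / 96500 = 0.6988 mol.
Ni²⁺ + 2 e⁻ → Ni, so n(Ni) = n(e⁻)/2 = 0.3494 mol.
m = n·M = 0.3494 × 58.69 = 20.5 g.

20.5 g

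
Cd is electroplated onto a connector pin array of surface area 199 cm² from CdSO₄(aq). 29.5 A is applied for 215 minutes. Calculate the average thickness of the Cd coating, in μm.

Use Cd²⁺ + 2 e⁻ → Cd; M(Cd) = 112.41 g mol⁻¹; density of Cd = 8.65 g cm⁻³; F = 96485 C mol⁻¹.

1290 μm

Q = I·t = 29.50 × 12900 = 380600 C; n(e⁻) = 3.944 mol.
n(Cd) = n(e⁻)/2 = 1.972 mol, so m = 1.972 × 112.41 = 221.7 g.
Volume = m/ρ = 221.7 / 8.65 = 25.63 cm³.
Thickness = V/A = 25.63 / 199 = 0.129 cm = 1290 μm.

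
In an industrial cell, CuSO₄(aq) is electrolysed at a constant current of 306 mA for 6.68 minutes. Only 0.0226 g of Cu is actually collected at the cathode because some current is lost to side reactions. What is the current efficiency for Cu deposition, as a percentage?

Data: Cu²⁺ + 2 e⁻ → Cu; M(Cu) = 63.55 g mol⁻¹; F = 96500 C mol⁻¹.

Q = I·t = 0.3060 × 400.80 = 122.6 C; n(e⁻) = 122.6/96500 = 0.001271 mol.
Theoretical n(Cu) = n(e⁻)/2 = 0.0006355 mol, i.e. m_theo = 0.0006355 × 63.55 = 0.04038 g.
Efficiency = m_actual / m_theo = 0.0226 / 0.04038 = 56.0 %.

56.0 %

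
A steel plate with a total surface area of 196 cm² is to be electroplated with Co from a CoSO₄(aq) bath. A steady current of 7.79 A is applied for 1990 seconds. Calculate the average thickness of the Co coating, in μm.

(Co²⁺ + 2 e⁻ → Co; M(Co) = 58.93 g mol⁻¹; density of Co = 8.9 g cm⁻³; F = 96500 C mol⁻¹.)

Q = I·t = 7.790 × 1990.0 = 15500 C; n(e⁻) = 0.1606 mol.
n(Co) = n(e⁻)/2 = 0.08032 mol, so m = 0.08032 × 58.93 = 4.733 g.
Volume = m/ρ = 4.733 / 8.9 = 0.5318 cm³.
Thickness = V/A = 0.5318 / 196 = 0.00271 cm = 27.1 μm.

27.1 μm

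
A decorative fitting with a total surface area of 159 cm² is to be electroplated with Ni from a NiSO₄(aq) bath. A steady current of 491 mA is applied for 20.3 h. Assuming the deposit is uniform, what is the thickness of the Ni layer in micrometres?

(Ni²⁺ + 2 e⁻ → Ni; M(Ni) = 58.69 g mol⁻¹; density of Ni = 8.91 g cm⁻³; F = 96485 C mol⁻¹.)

77.0 μm

Q = I·t = 0.4910 × 73080 = 35880 C; n(e⁻) = 0.3719 mol.
n(Ni) = n(e⁻)/2 = 0.1859 mol, so m = 0.1859 × 58.69 = 10.91 g.
Volume = m/ρ = 10.91 / 8.91 = 1.225 cm³.
Thickness = V/A = 1.225 / 159 = 0.00770 cm = 77.0 μm.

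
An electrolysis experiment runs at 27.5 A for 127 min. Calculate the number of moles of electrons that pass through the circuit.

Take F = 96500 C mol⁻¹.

2.17 mol

Q = I·t = 27.50 A × 7620.0 s = 209600 C.
n(e⁻) = Q/F = 209600 / 96500 = 2.17 mol.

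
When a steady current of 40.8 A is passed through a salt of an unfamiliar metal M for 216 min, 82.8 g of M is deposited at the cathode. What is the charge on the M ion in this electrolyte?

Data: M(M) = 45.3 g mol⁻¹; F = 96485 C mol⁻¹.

Q = I·t = 40.80 A × 12960 s = 528800 C, so n(e⁻) = 528800/96485 = 5.480 mol.
n(M) deposited = 82.8 / 45.3 = 1.828 mol.
Electrons per atom = n(e⁻)/n(M) = 5.480 / 1.828 = 3.00 ≈ 3, so the ion is M³⁺.

+3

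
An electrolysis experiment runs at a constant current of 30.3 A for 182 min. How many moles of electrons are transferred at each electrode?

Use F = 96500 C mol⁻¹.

3.43 mol

Q = I·t = 30.30 A × 10920 s = 330900 C.
n(e⁻) = Q/F = 330900 / 96500 = 3.43 mol.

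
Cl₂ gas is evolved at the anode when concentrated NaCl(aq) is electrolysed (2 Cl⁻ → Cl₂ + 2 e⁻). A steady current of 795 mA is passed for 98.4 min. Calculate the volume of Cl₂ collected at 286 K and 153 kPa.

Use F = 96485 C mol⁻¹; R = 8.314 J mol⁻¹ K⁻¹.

Q = I·t = 0.7950 A × 5904.0 s = 4694 C.
n(e⁻) = Q/F = 4694 / 96485 = 0.04865 mol.
2 electrons are transferred per Cl₂ molecule, so n(Cl₂) = 0.04865 / 2 = 0.02432 mol.
V = nRT/P = (0.02432 × 8.314 × 286) / (153 × 10³ Pa) = 3.78 × 10⁻⁴ m³ = 0.378 L.

0.378 L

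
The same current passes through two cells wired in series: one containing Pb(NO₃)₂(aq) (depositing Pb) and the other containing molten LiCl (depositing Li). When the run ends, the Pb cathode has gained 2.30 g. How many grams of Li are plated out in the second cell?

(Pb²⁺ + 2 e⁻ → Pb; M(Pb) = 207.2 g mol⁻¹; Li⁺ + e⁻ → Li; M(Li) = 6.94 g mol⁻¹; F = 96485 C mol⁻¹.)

0.154 g

n(Pb) = 2.30 / 207.2 = 0.01110 mol.
Since Pb²⁺ + 2 e⁻ → Pb, n(e⁻) passed = 2 × 0.01110 = 0.02220 mol.
Cells in series carry the same charge, so the same 0.02220 mol of electrons passes through cell 2.
Li⁺ + e⁻ → Li, so n(Li) = 0.02220 / 1 = 0.02220 mol.
m(Li) = 0.02220 × 6.94 = 0.154 g.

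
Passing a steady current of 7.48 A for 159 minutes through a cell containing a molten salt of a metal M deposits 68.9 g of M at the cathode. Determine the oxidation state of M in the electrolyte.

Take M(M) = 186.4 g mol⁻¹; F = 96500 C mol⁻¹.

Q = I·t = 7.480 A × 9540.0 s = 71360 C, so n(e⁻) = 71360/96500 = 0.7395 mol.
n(M) deposited = 68.9 / 186.4 = 0.3696 mol.
Electrons per atom = n(e⁻)/n(M) = 0.7395 / 0.3696 = 2.00 ≈ 2, so the ion is M²⁺.

+2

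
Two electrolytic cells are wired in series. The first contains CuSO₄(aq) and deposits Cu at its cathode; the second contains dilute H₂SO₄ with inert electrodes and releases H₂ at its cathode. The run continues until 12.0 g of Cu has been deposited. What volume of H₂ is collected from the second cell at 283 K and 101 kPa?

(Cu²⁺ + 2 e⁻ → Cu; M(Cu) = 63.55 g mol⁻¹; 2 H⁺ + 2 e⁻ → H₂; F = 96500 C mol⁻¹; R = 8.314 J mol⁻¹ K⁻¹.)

n(Cu) = 12.0 / 63.55 = 0.1888 mol, so n(e⁻) = 2 × 0.1888 = 0.3777 mol.
The cells are in series, so the same 0.3777 mol of electrons passes through the second cell.
2 H⁺ + 2 e⁻ → H₂ — 2 mol e⁻ per mol H₂, so n(H₂) = 0.3777/2 = 0.1888 mol.
V = nRT/P = (0.1888 × 8.314 × 283) / (101 × 10³) = 0.00440 m³ = 4.40 L.

4.40 L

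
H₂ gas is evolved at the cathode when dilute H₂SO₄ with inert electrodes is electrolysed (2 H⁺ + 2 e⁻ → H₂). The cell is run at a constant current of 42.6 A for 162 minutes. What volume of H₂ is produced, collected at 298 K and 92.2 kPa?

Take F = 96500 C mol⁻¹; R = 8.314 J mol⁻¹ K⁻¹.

57.7 L

Q = I·t = 42.60 A × 9720.0 s = 414100 C.
n(e⁻) = Q/F = 414100 / 96500 = 4.291 mol.
2 electrons are transferred per H₂ molecule, so n(H₂) = 4.291 / 2 = 2.145 mol.
V = nRT/P = (2.145 × 8.314 × 298) / (92.2 × 10³ Pa) = 0.0577 m³ = 57.7 L.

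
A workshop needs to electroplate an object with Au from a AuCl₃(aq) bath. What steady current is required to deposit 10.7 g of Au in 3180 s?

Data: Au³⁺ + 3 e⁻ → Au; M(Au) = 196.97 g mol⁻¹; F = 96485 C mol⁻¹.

n(Au) = 10.7 / 196.97 = 0.05432 mol.
n(e⁻) = 3 × 0.05432 = 0.1630 mol.
Q = n(e⁻)·F = 0.1630 × 96485 = 15720 C.
I = Q/t = 15720 / 3180.0 s = 4.94 A.

4.94 A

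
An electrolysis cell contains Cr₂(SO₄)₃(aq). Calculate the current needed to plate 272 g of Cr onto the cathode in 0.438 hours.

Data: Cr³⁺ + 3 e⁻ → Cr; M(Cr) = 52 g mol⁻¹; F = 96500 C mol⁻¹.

n(Cr) = 272 / 52 = 5.231 mol.
n(e⁻) = 3 × 5.231 = 15.69 mol.
Q = n(e⁻)·F = 15.69 × 96500 = 1514000 C.
I = Q/t = 1514000 / 1576.8 s = 960 A.

960 A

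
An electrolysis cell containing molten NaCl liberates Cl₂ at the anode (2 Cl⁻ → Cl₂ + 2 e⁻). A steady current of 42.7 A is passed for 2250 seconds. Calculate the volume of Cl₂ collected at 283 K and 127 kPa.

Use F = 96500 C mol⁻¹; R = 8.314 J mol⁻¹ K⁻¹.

Q = I·t = 42.70 A × 2250.0 s = 96080 C.
n(e⁻) = Q/F = 96080 / 96500 = 0.9956 mol.
2 electrons are transferred per Cl₂ molecule, so n(Cl₂) = 0.9956 / 2 = 0.4978 mol.
V = nRT/P = (0.4978 × 8.314 × 283) / (127 × 10³ Pa) = 0.00922 m³ = 9.22 L.

9.22 L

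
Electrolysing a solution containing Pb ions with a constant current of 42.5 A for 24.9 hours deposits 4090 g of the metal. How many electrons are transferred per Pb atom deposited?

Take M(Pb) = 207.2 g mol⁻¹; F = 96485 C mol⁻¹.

2

Q = I·t = 42.50 A × 89640 s = 3810000 C, so n(e⁻) = 3810000/96485 = 39.48 mol.
n(Pb) deposited = 4090 / 207.2 = 19.74 mol.
Electrons per atom = n(e⁻)/n(Pb) = 39.48 / 19.74 = 2.00 ≈ 2, so the ion is Pb²⁺.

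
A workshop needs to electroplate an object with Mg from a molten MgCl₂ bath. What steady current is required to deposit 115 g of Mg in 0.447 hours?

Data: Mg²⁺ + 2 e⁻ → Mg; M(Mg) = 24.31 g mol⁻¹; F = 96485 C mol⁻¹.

567 A

n(Mg) = 115 / 24.31 = 4.731 mol.
n(e⁻) = 2 × 4.731 = 9.461 mol.
Q = n(e⁻)·F = 9.461 × 96485 = 912900 C.
I = Q/t = 912900 / 1609.2 s = 567 A.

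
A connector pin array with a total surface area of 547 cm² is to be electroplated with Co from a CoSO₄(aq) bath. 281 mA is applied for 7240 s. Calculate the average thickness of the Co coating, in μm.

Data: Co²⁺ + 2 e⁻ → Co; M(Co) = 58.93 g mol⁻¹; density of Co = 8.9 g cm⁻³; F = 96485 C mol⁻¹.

1.28 μm

Q = I·t = 0.2810 × 7240.0 = 2034 C; n(e⁻) = 0.02109 mol.
n(Co) = n(e⁻)/2 = 0.01054 mol, so m = 0.01054 × 58.93 = 0.6213 g.
Volume = m/ρ = 0.6213 / 8.9 = 0.06981 cm³.
Thickness = V/A = 0.06981 / 547 = 1.28 × 10⁻⁴ cm = 1.28 μm.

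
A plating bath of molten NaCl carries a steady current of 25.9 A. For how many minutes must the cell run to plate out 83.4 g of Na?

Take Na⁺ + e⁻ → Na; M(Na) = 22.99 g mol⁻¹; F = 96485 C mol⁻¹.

n(Na) = m/M = 83.4 / 22.99 = 3.628 mol.
Each Na atom requires 1 electron, so n(e⁻) = 1 × 3.628 = 3.628 mol.
Q = n(e⁻)·F = 3.628 × 96485 = 350000 C.
t = Q/I = 350000 / 25.90 A = 13510 s = 225 min.

225 min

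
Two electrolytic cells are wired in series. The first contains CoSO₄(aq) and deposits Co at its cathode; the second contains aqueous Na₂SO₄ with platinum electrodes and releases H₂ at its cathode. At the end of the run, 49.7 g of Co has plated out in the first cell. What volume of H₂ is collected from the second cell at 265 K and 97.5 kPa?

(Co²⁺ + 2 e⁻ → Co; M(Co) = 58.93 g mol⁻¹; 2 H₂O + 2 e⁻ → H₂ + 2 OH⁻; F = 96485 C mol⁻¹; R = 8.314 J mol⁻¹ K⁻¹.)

19.1 L

n(Co) = 49.7 / 58.93 = 0.8434 mol, so n(e⁻) = 2 × 0.8434 = 1.687 mol.
The cells are in series, so the same 1.687 mol of electrons passes through the second cell.
2 H₂O + 2 e⁻ → H₂ + 2 OH⁻ — 2 mol e⁻ per mol H₂, so n(H₂) = 1.687/2 = 0.8434 mol.
V = nRT/P = (0.8434 × 8.314 × 265) / (97.5 × 10³) = 0.0191 m³ = 19.1 L.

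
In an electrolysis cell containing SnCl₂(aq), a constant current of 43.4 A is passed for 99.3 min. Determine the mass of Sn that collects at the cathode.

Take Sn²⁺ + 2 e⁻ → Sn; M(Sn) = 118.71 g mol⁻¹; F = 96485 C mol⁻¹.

159 g

Q = I·t = 43.40 A × 5958.0 s = 258600 C.
n(e⁻) = Q/F = 258600 / 96485 = 2.680 mol.
Sn²⁺ + 2 e⁻ → Sn, so n(Sn) = n(e⁻)/2 = 1.340 mol.
m = n·M = 1.340 × 118.71 = 159 g.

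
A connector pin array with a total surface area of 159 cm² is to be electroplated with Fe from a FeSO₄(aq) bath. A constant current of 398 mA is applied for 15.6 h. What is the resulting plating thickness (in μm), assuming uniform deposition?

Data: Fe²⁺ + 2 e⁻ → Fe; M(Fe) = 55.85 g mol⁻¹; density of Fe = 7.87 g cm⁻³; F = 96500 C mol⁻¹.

51.7 μm

Q = I·t = 0.3980 × 56160 = 22350 C; n(e⁻) = 0.2316 mol.
n(Fe) = n(e⁻)/2 = 0.1158 mol, so m = 0.1158 × 55.85 = 6.468 g.
Volume = m/ρ = 6.468 / 7.87 = 0.8219 cm³.
Thickness = V/A = 0.8219 / 159 = 0.00517 cm = 51.7 μm.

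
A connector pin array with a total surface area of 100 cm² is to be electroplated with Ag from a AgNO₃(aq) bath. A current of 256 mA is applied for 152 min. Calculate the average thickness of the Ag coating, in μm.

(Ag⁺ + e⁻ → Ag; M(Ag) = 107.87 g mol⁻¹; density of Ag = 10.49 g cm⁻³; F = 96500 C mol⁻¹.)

24.9 μm

Q = I·t = 0.2560 × 9120.0 = 2335 C; n(e⁻) = 0.02419 mol.
n(Ag) = n(e⁻)/1 = 0.02419 mol, so m = 0.02419 × 107.87 = 2.610 g.
Volume = m/ρ = 2.610 / 10.49 = 0.2488 cm³.
Thickness = V/A = 0.2488 / 100 = 0.00249 cm = 24.9 μm.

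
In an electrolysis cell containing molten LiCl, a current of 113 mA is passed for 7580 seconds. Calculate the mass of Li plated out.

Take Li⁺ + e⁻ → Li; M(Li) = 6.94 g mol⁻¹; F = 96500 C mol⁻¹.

Q = I·t = 0.1130 A × 7580.0 s = 856.5 C.
n(e⁻) = Q/F = 856.5 / 96500 = 0.008876 mol.
Li⁺ + e⁻ → Li, so n(Li) = n(e⁻)/1 = 0.008876 mol.
m = n·M = 0.008876 × 6.94 = 0.0616 g.

0.0616 g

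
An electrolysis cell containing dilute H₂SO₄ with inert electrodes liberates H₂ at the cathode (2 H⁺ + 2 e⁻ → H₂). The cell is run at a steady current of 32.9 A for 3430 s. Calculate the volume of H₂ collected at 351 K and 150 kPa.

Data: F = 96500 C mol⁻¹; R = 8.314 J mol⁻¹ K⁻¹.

Q = I·t = 32.90 A × 3430.0 s = 112800 C.
n(e⁻) = Q/F = 112800 / 96500 = 1.169 mol.
2 electrons are transferred per H₂ molecule, so n(H₂) = 1.169 / 2 = 0.5847 mol.
V = nRT/P = (0.5847 × 8.314 × 351) / (150 × 10³ Pa) = 0.0114 m³ = 11.4 L.

11.4 L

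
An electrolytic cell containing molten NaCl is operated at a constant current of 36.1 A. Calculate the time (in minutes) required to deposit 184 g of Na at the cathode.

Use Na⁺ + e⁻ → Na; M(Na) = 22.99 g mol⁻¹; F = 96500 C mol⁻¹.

n(Na) = m/M = 184 / 22.99 = 8.003 mol.
Each Na atom requires 1 electron, so n(e⁻) = 1 × 8.003 = 8.003 mol.
Q = n(e⁻)·F = 8.003 × 96500 = 772300 C.
t = Q/I = 772300 / 36.10 A = 21390 s = 357 min.

357 min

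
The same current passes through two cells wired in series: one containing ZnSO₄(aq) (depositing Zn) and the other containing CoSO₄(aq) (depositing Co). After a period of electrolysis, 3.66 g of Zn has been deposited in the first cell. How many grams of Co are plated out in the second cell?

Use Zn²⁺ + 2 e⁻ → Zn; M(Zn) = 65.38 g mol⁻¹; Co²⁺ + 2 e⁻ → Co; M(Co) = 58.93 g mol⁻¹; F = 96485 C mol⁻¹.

3.30 g

n(Zn) = 3.66 / 65.38 = 0.05598 mol.
Since Zn²⁺ + 2 e⁻ → Zn, n(e⁻) passed = 2 × 0.05598 = 0.1120 mol.
Cells in series carry the same charge, so the same 0.1120 mol of electrons passes through cell 2.
Co²⁺ + 2 e⁻ → Co, so n(Co) = 0.1120 / 2 = 0.05598 mol.
m(Co) = 0.05598 × 58.93 = 3.30 g.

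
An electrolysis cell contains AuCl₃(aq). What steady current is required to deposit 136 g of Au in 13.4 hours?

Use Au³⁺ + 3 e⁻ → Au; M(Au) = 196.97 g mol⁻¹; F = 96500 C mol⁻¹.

n(Au) = 136 / 196.97 = 0.6905 mol.
n(e⁻) = 3 × 0.6905 = 2.071 mol.
Q = n(e⁻)·F = 2.071 × 96500 = 199900 C.
I = Q/t = 199900 / 48240 s = 4.14 A.

4.14 A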